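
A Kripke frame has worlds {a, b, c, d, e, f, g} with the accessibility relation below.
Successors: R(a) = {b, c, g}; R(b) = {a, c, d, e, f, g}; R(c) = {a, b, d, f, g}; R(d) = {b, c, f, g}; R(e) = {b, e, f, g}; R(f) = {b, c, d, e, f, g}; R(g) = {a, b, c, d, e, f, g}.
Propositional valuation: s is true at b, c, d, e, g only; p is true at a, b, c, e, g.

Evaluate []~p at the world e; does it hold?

At e: []~p requires ~p at every successor {b, e, f, g}.
  ~p fails at b, so []~p is false at e.

No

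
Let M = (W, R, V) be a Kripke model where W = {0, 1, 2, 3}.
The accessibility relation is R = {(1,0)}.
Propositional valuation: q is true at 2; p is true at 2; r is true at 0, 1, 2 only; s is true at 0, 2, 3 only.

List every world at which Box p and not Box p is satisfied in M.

Let φ = Box p and not Box p. Evaluate φ at each world:
  0 (successors ∅): φ is false.
  1 (successors {0}): φ is false.
  2 (successors ∅): φ is false.
  3 (successors ∅): φ is false.
For instance, at 1:
  At 1: Box p is false, not Box p is true, so Box p and not Box p is false.
    At 1: Box p requires p at every successor {0}.
      p fails at 0, so Box p is false at 1.
    At 1: Box p is false, so not Box p is true.
      At 1: Box p requires p at every successor {0}.
        p fails at 0, so Box p is false at 1.
Satisfying worlds: none.

none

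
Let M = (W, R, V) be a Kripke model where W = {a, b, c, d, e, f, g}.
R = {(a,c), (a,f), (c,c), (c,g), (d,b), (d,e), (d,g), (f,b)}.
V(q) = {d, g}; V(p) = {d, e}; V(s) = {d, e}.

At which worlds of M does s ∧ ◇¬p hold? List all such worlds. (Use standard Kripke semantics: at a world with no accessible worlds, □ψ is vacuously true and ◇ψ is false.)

Let φ = s ∧ ◇¬p. Evaluate φ at each world:
  a (successors {c, f}): φ is false.
  b (successors ∅): φ is false.
  c (successors {c, g}): φ is false.
  d (successors {b, e, g}): φ is true.
  e (successors ∅): φ is false.
  f (successors {b}): φ is false.
  g (successors ∅): φ is false.
For instance, at c:
  At c: s is false, ◇¬p is true, so s ∧ ◇¬p is false.
    At c: ◇¬p requires ¬p at some successor in {c, g}.
      ¬p holds at c, so ◇¬p is true at c.
Satisfying worlds: {d}

d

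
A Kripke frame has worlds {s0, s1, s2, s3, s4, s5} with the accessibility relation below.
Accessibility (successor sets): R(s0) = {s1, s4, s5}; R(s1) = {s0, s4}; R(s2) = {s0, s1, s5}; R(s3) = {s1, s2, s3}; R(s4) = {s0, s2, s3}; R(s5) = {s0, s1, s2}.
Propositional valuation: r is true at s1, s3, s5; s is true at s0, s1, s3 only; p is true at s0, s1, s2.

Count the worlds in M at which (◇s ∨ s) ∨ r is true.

6

Let φ = (◇s ∨ s) ∨ r. Evaluate φ at each world:
  s0 (successors {s1, s4, s5}): φ is true.
  s1 (successors {s0, s4}): φ is true.
  s2 (successors {s0, s1, s5}): φ is true.
  s3 (successors {s1, s2, s3}): φ is true.
  s4 (successors {s0, s2, s3}): φ is true.
  s5 (successors {s0, s1, s2}): φ is true.
For instance, at s5:
  At s5: ◇s ∨ s is true, r is true, so (◇s ∨ s) ∨ r is true.
    At s5: ◇s is true, s is false, so ◇s ∨ s is true.
      At s5: ◇s requires s at some successor in {s0, s1, s2}.
        s holds at s0, so ◇s is true at s5.
Satisfying worlds: {s0, s1, s2, s3, s4, s5}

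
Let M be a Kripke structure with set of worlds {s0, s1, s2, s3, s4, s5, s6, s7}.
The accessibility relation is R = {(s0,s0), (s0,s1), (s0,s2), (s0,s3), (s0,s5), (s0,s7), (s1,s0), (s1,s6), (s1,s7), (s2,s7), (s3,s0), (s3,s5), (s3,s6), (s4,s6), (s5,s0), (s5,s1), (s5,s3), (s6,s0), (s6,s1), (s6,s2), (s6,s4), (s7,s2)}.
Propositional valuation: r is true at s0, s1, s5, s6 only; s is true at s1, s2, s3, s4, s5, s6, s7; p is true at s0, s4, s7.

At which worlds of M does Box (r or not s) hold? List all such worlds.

s3, s4

Let φ = Box (r or not s). Evaluate φ at each world:
  s0 (successors {s0, s1, s2, s3, s5, s7}): φ is false.
  s1 (successors {s0, s6, s7}): φ is false.
  s2 (successors {s7}): φ is false.
  s3 (successors {s0, s5, s6}): φ is true.
  s4 (successors {s6}): φ is true.
  s5 (successors {s0, s1, s3}): φ is false.
  s6 (successors {s0, s1, s2, s4}): φ is false.
  s7 (successors {s2}): φ is false.
For instance, at s7:
  At s7: Box (r or not s) requires r or not s at every successor {s2}.
    r or not s fails at s2, so Box (r or not s) is false at s7.
Satisfying worlds: {s3, s4}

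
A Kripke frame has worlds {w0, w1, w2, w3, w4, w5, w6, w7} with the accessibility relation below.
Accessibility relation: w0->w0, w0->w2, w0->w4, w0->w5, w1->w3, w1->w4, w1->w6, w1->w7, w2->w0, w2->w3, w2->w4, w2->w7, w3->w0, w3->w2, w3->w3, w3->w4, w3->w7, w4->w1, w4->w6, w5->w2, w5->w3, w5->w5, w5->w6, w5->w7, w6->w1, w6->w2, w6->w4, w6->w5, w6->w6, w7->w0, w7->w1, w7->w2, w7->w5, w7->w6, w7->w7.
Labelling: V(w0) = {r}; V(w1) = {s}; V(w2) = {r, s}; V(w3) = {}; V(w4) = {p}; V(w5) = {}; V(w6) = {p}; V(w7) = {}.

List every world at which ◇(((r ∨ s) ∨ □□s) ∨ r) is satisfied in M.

w0, w2, w3, w4, w5, w6, w7

Let φ = ◇(((r ∨ s) ∨ □□s) ∨ r). Evaluate φ at each world:
  w0 (successors {w0, w2, w4, w5}): φ is true.
  w1 (successors {w3, w4, w6, w7}): φ is false.
  w2 (successors {w0, w3, w4, w7}): φ is true.
  w3 (successors {w0, w2, w3, w4, w7}): φ is true.
  w4 (successors {w1, w6}): φ is true.
  w5 (successors {w2, w3, w5, w6, w7}): φ is true.
  w6 (successors {w1, w2, w4, w5, w6}): φ is true.
  w7 (successors {w0, w1, w2, w5, w6, w7}): φ is true.
For instance, at w4:
  At w4: ◇(((r ∨ s) ∨ □□s) ∨ r) requires ((r ∨ s) ∨ □□s) ∨ r at some successor in {w1, w6}.
    ((r ∨ s) ∨ □□s) ∨ r holds at w1, so ◇(((r ∨ s) ∨ □□s) ∨ r) is true at w4.
      At w1: (r ∨ s) ∨ □□s is true, r is false, so ((r ∨ s) ∨ □□s) ∨ r is true.
Satisfying worlds: {w0, w2, w3, w4, w5, w6, w7}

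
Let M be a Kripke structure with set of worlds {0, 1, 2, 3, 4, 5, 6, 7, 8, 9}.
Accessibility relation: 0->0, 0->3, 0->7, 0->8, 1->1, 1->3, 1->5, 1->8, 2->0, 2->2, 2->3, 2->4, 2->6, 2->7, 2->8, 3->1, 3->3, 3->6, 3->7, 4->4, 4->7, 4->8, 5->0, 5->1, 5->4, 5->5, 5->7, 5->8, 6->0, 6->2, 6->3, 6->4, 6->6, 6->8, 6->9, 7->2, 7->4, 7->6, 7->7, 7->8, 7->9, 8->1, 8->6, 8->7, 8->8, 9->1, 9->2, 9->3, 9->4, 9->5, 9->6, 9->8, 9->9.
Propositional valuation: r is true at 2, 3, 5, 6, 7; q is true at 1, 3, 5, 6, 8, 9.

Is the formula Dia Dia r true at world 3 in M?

Yes

Recall that Dia ψ holds at a world iff ψ holds at some accessible world.
At 3: Dia Dia r requires Dia r at some successor in {1, 3, 6, 7}.
  Dia r holds at 1, so Dia Dia r is true at 3.
    At 1: Dia r requires r at some successor in {1, 3, 5, 8}.
      r holds at 3, so Dia r is true at 1.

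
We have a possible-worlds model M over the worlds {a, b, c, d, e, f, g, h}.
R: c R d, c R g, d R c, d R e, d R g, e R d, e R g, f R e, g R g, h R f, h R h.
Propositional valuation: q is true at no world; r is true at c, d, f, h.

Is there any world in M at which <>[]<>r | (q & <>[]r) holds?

Yes

Recall that []ψ holds at a world iff ψ holds at every accessible world, and <>ψ holds iff ψ holds at some accessible world.
Let φ = <>[]<>r | (q & <>[]r). Evaluate φ at each world:
  a (successors ∅): φ is false.
  b (successors ∅): φ is false.
  c (successors {d, g}): φ is false.
  d (successors {c, e, g}): φ is false.
  e (successors {d, g}): φ is false.
  f (successors {e}): φ is false.
  g (successors {g}): φ is false.
  h (successors {f, h}): φ is true.
Detail at h (witness):
  At h: <>[]<>r is true, q & <>[]r is false, so <>[]<>r | (q & <>[]r) is true.
    At h: <>[]<>r requires []<>r at some successor in {f, h}.
      []<>r holds at f, so <>[]<>r is true at h.
    At h: q is false, <>[]r is true, so q & <>[]r is false.
      At h: <>[]r requires []r at some successor in {f, h}.
        []r holds at h, so <>[]r is true at h.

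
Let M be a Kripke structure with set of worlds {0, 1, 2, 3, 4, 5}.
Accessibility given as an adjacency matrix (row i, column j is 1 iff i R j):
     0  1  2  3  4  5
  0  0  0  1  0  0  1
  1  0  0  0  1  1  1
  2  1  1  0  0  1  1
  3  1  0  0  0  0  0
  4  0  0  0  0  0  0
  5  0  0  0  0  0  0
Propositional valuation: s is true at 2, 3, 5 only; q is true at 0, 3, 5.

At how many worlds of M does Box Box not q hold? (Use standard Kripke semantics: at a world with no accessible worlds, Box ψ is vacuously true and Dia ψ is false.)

2

Recall that Box ψ holds at a world iff ψ holds at every accessible world, and Dia ψ holds iff ψ holds at some accessible world.
Let φ = Box Box not q. Evaluate φ at each world:
  0 (successors {2, 5}): φ is false.
  1 (successors {3, 4, 5}): φ is false.
  2 (successors {0, 1, 4, 5}): φ is false.
  3 (successors {0}): φ is false.
  4 (successors ∅): φ is true.
  5 (successors ∅): φ is true.
For instance, at 1:
  At 1: Box Box not q requires Box not q at every successor {3, 4, 5}.
    Box not q fails at 3, so Box Box not q is false at 1.
      At 3: Box not q requires not q at every successor {0}.
        not q fails at 0, so Box not q is false at 3.
Satisfying worlds: {4, 5}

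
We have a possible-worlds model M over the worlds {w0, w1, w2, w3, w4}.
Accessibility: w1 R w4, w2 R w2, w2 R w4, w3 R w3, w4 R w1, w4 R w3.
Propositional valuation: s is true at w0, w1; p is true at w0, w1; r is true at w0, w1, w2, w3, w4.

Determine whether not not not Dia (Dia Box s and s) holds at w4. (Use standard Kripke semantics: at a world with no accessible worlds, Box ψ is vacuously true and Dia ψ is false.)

Recall that Box ψ holds at a world iff ψ holds at every accessible world, and Dia ψ holds iff ψ holds at some accessible world.
At w4: not not Dia (Dia Box s and s) is false, so not not not Dia (Dia Box s and s) is true.
  At w4: not Dia (Dia Box s and s) is true, so not not Dia (Dia Box s and s) is false.
    At w4: Dia (Dia Box s and s) is false, so not Dia (Dia Box s and s) is true.
      At w4: Dia (Dia Box s and s) requires Dia Box s and s at some successor in {w1, w3}.
        At w1: Dia Box s and s is false.
        At w3: Dia Box s and s is false.
      So Dia (Dia Box s and s) is false at w4.

Yes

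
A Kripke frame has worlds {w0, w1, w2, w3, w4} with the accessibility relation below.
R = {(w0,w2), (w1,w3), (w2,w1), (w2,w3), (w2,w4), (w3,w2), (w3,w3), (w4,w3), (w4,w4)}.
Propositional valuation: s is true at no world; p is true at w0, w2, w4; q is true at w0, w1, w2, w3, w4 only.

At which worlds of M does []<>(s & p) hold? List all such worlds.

Recall that []ψ holds at a world iff ψ holds at every accessible world, and <>ψ holds iff ψ holds at some accessible world.
Let φ = []<>(s & p). Evaluate φ at each world:
  w0 (successors {w2}): φ is false.
  w1 (successors {w3}): φ is false.
  w2 (successors {w1, w3, w4}): φ is false.
  w3 (successors {w2, w3}): φ is false.
  w4 (successors {w3, w4}): φ is false.
For instance, at w4:
  At w4: []<>(s & p) requires <>(s & p) at every successor {w3, w4}.
    <>(s & p) fails at w3, so []<>(s & p) is false at w4.
      At w3: <>(s & p) requires s & p at some successor in {w2, w3}.
        At w2: s & p is false.
        At w3: s & p is false.
      So <>(s & p) is false at w3.
Satisfying worlds: none.

none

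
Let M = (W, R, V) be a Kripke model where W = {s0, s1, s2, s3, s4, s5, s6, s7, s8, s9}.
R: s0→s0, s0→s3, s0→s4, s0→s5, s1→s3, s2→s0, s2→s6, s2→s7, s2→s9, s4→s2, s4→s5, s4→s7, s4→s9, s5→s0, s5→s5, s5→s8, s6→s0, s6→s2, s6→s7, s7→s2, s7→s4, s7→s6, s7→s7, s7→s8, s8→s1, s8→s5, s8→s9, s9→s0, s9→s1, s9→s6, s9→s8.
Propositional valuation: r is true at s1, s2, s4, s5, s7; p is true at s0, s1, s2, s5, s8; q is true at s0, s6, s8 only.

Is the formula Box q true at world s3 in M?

Yes

At s3: no accessible worlds, so Box q holds vacuously.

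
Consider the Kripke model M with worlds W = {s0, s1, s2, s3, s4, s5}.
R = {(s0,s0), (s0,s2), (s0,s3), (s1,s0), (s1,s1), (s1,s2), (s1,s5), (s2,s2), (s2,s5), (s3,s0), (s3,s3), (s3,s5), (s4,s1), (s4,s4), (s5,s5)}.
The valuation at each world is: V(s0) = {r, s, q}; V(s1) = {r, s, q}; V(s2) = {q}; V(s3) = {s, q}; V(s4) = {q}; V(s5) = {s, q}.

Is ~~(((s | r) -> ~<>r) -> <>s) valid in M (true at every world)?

Let φ = ~~(((s | r) -> ~<>r) -> <>s). Evaluate φ at each world:
  s0 (successors {s0, s2, s3}): φ is true.
  s1 (successors {s0, s1, s2, s5}): φ is true.
  s2 (successors {s2, s5}): φ is true.
  s3 (successors {s0, s3, s5}): φ is true.
  s4 (successors {s1, s4}): φ is true.
  s5 (successors {s5}): φ is true.
For instance, at s4:
  At s4: ~(((s | r) -> ~<>r) -> <>s) is false, so ~~(((s | r) -> ~<>r) -> <>s) is true.
    At s4: ((s | r) -> ~<>r) -> <>s is true, so ~(((s | r) -> ~<>r) -> <>s) is false.
      At s4: (s | r) -> ~<>r is true, <>s is true, so ((s | r) -> ~<>r) -> <>s is true.

Yes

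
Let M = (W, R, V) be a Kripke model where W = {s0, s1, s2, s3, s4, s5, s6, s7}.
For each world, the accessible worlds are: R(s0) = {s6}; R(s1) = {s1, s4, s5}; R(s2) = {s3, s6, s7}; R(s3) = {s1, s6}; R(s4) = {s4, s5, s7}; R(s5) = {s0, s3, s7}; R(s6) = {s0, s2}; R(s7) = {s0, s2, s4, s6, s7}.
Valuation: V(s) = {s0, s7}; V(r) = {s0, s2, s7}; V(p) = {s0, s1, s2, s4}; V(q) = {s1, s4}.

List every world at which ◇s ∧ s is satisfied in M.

Let φ = ◇s ∧ s. Evaluate φ at each world:
  s0 (successors {s6}): φ is false.
  s1 (successors {s1, s4, s5}): φ is false.
  s2 (successors {s3, s6, s7}): φ is false.
  s3 (successors {s1, s6}): φ is false.
  s4 (successors {s4, s5, s7}): φ is false.
  s5 (successors {s0, s3, s7}): φ is false.
  s6 (successors {s0, s2}): φ is false.
  s7 (successors {s0, s2, s4, s6, s7}): φ is true.
For instance, at s3:
  At s3: ◇s is false, s is false, so ◇s ∧ s is false.
    At s3: ◇s requires s at some successor in {s1, s6}.
      At s1: s is false.
      At s6: s is false.
    So ◇s is false at s3.
Satisfying worlds: {s7}

s7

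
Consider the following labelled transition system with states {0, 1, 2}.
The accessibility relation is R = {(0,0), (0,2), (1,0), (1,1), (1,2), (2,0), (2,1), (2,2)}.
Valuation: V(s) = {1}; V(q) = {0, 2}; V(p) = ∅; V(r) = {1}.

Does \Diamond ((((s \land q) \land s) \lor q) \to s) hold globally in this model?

Recall that \Diamond ψ holds at a world iff ψ holds at some accessible world.
Let φ = \Diamond ((((s \land q) \land s) \lor q) \to s). Evaluate φ at each world:
  0 (successors {0, 2}): φ is false.
  1 (successors {0, 1, 2}): φ is true.
  2 (successors {0, 1, 2}): φ is true.
Detail at 0 (counterexample):
  At 0: \Diamond ((((s \land q) \land s) \lor q) \to s) requires (((s \land q) \land s) \lor q) \to s at some successor in {0, 2}.
    At 0: (((s \land q) \land s) \lor q) \to s is false.
    At 2: (((s \land q) \land s) \lor q) \to s is false.
  So \Diamond ((((s \land q) \land s) \lor q) \to s) is false at 0.

No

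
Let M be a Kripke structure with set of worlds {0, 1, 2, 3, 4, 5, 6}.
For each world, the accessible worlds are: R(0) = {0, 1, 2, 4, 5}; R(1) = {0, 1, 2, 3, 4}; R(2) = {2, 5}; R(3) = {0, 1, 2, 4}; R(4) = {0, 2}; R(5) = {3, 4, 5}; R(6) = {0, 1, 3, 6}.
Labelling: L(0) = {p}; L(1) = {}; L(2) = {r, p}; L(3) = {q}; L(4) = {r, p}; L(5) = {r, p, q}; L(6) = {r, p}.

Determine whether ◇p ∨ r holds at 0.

At 0: ◇p is true, r is false, so ◇p ∨ r is true.
  At 0: ◇p requires p at some successor in {0, 1, 2, 4, 5}.
    p holds at 0, so ◇p is true at 0.

Yes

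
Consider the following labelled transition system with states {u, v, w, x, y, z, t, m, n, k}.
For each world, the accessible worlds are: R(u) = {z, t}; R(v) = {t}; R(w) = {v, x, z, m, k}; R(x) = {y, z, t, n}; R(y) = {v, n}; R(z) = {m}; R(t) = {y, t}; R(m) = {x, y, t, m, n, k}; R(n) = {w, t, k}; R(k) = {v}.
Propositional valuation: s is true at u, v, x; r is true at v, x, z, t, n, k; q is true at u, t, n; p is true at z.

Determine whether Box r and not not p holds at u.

No

Recall that Box ψ holds at a world iff ψ holds at every accessible world, and Dia ψ holds iff ψ holds at some accessible world.
At u: Box r is true, not not p is false, so Box r and not not p is false.
  At u: Box r requires r at every successor {z, t}.
    At z: r is true.
    At t: r is true.
  So Box r is true at u.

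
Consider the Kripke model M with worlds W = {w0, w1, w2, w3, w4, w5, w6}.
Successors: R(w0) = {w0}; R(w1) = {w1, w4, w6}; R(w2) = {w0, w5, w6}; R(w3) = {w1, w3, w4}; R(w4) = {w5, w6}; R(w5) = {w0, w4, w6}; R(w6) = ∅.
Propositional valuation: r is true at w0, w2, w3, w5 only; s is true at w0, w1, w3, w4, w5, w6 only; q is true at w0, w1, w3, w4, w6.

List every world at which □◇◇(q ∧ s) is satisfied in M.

w0, w3, w6

Let φ = □◇◇(q ∧ s). Evaluate φ at each world:
  w0 (successors {w0}): φ is true.
  w1 (successors {w1, w4, w6}): φ is false.
  w2 (successors {w0, w5, w6}): φ is false.
  w3 (successors {w1, w3, w4}): φ is true.
  w4 (successors {w5, w6}): φ is false.
  w5 (successors {w0, w4, w6}): φ is false.
  w6 (successors ∅): φ is true.
For instance, at w3:
  At w3: □◇◇(q ∧ s) requires ◇◇(q ∧ s) at every successor {w1, w3, w4}.
      At w1: ◇◇(q ∧ s) requires ◇(q ∧ s) at some successor in {w1, w4, w6}.
        ◇(q ∧ s) holds at w1, so ◇◇(q ∧ s) is true at w1.
      At w3: ◇◇(q ∧ s) requires ◇(q ∧ s) at some successor in {w1, w3, w4}.
        ◇(q ∧ s) holds at w1, so ◇◇(q ∧ s) is true at w3.
      At w4: ◇◇(q ∧ s) requires ◇(q ∧ s) at some successor in {w5, w6}.
        ◇(q ∧ s) holds at w5, so ◇◇(q ∧ s) is true at w4.
  So □◇◇(q ∧ s) is true at w3.
Satisfying worlds: {w0, w3, w6}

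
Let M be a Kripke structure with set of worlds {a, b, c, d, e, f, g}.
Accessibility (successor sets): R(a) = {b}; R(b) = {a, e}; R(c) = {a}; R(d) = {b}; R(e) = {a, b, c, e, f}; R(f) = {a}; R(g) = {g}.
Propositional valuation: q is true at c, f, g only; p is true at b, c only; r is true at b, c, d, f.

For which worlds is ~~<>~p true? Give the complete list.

b, c, e, f, g

Recall that <>ψ holds at a world iff ψ holds at some accessible world.
Let φ = ~~<>~p. Evaluate φ at each world:
  a (successors {b}): φ is false.
  b (successors {a, e}): φ is true.
  c (successors {a}): φ is true.
  d (successors {b}): φ is false.
  e (successors {a, b, c, e, f}): φ is true.
  f (successors {a}): φ is true.
  g (successors {g}): φ is true.
For instance, at d:
  At d: ~<>~p is true, so ~~<>~p is false.
    At d: <>~p is false, so ~<>~p is true.
      At d: <>~p requires ~p at some successor in {b}.
        At b: ~p is false.
      So <>~p is false at d.
Satisfying worlds: {b, c, e, f, g}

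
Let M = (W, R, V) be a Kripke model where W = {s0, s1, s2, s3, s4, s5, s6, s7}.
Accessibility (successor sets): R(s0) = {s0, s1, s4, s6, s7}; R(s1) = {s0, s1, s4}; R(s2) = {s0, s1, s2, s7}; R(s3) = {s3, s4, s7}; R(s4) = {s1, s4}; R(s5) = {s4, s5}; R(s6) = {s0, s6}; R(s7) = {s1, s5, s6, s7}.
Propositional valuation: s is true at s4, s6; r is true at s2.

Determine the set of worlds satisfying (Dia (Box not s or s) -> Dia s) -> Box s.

s2

Let φ = (Dia (Box not s or s) -> Dia s) -> Box s. Evaluate φ at each world:
  s0 (successors {s0, s1, s4, s6, s7}): φ is false.
  s1 (successors {s0, s1, s4}): φ is false.
  s2 (successors {s0, s1, s2, s7}): φ is true.
  s3 (successors {s3, s4, s7}): φ is false.
  s4 (successors {s1, s4}): φ is false.
  s5 (successors {s4, s5}): φ is false.
  s6 (successors {s0, s6}): φ is false.
  s7 (successors {s1, s5, s6, s7}): φ is false.
For instance, at s4:
  At s4: Dia (Box not s or s) -> Dia s is true, Box s is false, so (Dia (Box not s or s) -> Dia s) -> Box s is false.
    At s4: Dia (Box not s or s) is true, Dia s is true, so Dia (Box not s or s) -> Dia s is true.
      At s4: Dia (Box not s or s) requires Box not s or s at some successor in {s1, s4}.
        Box not s or s holds at s4, so Dia (Box not s or s) is true at s4.
      At s4: Dia s requires s at some successor in {s1, s4}.
        s holds at s4, so Dia s is true at s4.
    At s4: Box s requires s at every successor {s1, s4}.
      s fails at s1, so Box s is false at s4.
Satisfying worlds: {s2}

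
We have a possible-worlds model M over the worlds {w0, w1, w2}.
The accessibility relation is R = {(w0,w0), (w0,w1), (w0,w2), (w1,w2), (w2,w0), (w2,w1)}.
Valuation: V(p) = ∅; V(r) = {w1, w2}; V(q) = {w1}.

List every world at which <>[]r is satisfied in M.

Let φ = <>[]r. Evaluate φ at each world:
  w0 (successors {w0, w1, w2}): φ is true.
  w1 (successors {w2}): φ is false.
  w2 (successors {w0, w1}): φ is true.
For instance, at w1:
  At w1: <>[]r requires []r at some successor in {w2}.
    At w2: []r is false.
  So <>[]r is false at w1.
Satisfying worlds: {w0, w2}

w0, w2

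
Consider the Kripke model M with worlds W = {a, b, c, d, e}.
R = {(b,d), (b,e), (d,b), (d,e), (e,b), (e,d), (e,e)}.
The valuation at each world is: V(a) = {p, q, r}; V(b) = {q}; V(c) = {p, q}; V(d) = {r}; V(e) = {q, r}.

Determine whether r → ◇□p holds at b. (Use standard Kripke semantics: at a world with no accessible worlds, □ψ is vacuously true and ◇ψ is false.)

At b: r is false, ◇□p is false, so r → ◇□p is true.
  At b: ◇□p requires □p at some successor in {d, e}.
    At d: □p is false.
    At e: □p is false.
  So ◇□p is false at b.

Yes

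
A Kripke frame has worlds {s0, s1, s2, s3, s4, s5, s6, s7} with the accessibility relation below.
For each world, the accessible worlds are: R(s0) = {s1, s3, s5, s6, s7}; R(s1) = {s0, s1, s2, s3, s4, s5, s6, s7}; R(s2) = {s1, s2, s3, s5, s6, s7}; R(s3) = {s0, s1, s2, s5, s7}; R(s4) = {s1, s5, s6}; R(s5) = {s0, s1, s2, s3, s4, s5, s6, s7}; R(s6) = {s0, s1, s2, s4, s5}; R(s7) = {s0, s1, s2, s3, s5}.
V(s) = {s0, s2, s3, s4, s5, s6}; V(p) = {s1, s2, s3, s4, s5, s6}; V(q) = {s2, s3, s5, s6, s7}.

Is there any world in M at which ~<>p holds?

Let φ = ~<>p. Evaluate φ at each world:
  s0 (successors {s1, s3, s5, s6, s7}): φ is false.
  s1 (successors {s0, s1, s2, s3, s4, s5, s6, s7}): φ is false.
  s2 (successors {s1, s2, s3, s5, s6, s7}): φ is false.
  s3 (successors {s0, s1, s2, s5, s7}): φ is false.
  s4 (successors {s1, s5, s6}): φ is false.
  s5 (successors {s0, s1, s2, s3, s4, s5, s6, s7}): φ is false.
  s6 (successors {s0, s1, s2, s4, s5}): φ is false.
  s7 (successors {s0, s1, s2, s3, s5}): φ is false.
For instance, at s4:
  At s4: <>p is true, so ~<>p is false.
    At s4: <>p requires p at some successor in {s1, s5, s6}.
      p holds at s1, so <>p is true at s4.

No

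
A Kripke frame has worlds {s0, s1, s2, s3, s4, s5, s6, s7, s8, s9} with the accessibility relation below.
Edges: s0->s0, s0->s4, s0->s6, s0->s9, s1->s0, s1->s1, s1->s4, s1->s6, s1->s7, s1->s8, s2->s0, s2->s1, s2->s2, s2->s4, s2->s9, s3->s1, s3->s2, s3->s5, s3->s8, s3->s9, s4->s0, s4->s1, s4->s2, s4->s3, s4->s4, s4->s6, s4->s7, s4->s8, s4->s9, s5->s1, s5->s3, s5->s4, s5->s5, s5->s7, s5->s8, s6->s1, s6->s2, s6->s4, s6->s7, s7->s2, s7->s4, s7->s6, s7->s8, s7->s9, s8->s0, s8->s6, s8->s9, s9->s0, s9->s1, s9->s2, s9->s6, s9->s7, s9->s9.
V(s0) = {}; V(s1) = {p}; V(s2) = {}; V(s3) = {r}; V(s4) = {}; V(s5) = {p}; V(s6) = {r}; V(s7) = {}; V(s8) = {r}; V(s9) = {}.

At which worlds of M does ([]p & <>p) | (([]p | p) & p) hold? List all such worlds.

Let φ = ([]p & <>p) | (([]p | p) & p). Evaluate φ at each world:
  s0 (successors {s0, s4, s6, s9}): φ is false.
  s1 (successors {s0, s1, s4, s6, s7, s8}): φ is true.
  s2 (successors {s0, s1, s2, s4, s9}): φ is false.
  s3 (successors {s1, s2, s5, s8, s9}): φ is false.
  s4 (successors {s0, s1, s2, s3, s4, s6, s7, s8, s9}): φ is false.
  s5 (successors {s1, s3, s4, s5, s7, s8}): φ is true.
  s6 (successors {s1, s2, s4, s7}): φ is false.
  s7 (successors {s2, s4, s6, s8, s9}): φ is false.
  s8 (successors {s0, s6, s9}): φ is false.
  s9 (successors {s0, s1, s2, s6, s7, s9}): φ is false.
For instance, at s3:
  At s3: []p & <>p is false, ([]p | p) & p is false, so ([]p & <>p) | (([]p | p) & p) is false.
    At s3: []p is false, <>p is true, so []p & <>p is false.
      At s3: []p requires p at every successor {s1, s2, s5, s8, s9}.
        p fails at s2, so []p is false at s3.
      At s3: <>p requires p at some successor in {s1, s2, s5, s8, s9}.
        p holds at s1, so <>p is true at s3.
    At s3: []p | p is false, p is false, so ([]p | p) & p is false.
      At s3: []p is false, p is false, so []p | p is false.
Satisfying worlds: {s1, s5}

s1, s5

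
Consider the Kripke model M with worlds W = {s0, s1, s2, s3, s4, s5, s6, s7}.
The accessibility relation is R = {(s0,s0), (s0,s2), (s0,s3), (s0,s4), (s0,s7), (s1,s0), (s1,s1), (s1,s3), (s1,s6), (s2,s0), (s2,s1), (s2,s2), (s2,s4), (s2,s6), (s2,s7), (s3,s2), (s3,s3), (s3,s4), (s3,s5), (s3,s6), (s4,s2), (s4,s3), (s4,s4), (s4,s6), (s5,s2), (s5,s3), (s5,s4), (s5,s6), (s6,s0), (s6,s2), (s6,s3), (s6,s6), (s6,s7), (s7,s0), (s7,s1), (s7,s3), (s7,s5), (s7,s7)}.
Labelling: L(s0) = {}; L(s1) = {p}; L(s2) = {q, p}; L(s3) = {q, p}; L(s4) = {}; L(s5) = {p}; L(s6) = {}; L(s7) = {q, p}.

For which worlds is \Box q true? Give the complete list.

Recall that \Box ψ holds at a world iff ψ holds at every accessible world, and \Diamond ψ holds iff ψ holds at some accessible world.
Let φ = \Box q. Evaluate φ at each world:
  s0 (successors {s0, s2, s3, s4, s7}): φ is false.
  s1 (successors {s0, s1, s3, s6}): φ is false.
  s2 (successors {s0, s1, s2, s4, s6, s7}): φ is false.
  s3 (successors {s2, s3, s4, s5, s6}): φ is false.
  s4 (successors {s2, s3, s4, s6}): φ is false.
  s5 (successors {s2, s3, s4, s6}): φ is false.
  s6 (successors {s0, s2, s3, s6, s7}): φ is false.
  s7 (successors {s0, s1, s3, s5, s7}): φ is false.
For instance, at s2:
  At s2: \Box q requires q at every successor {s0, s1, s2, s4, s6, s7}.
    q fails at s0, so \Box q is false at s2.
Satisfying worlds: none.

none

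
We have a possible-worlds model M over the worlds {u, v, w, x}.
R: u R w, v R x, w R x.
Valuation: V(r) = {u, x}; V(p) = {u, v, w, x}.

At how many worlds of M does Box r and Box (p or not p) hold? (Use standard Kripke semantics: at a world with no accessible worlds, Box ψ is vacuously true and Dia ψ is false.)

3

Recall that Box ψ holds at a world iff ψ holds at every accessible world, and Dia ψ holds iff ψ holds at some accessible world.
Let φ = Box r and Box (p or not p). Evaluate φ at each world:
  u (successors {w}): φ is false.
  v (successors {x}): φ is true.
  w (successors {x}): φ is true.
  x (successors ∅): φ is true.
For instance, at w:
  At w: Box r is true, Box (p or not p) is true, so Box r and Box (p or not p) is true.
    At w: Box r requires r at every successor {x}.
      At x: r is true.
    So Box r is true at w.
    At w: Box (p or not p) requires p or not p at every successor {x}.
      At x: p or not p is true.
    So Box (p or not p) is true at w.
Satisfying worlds: {v, w, x}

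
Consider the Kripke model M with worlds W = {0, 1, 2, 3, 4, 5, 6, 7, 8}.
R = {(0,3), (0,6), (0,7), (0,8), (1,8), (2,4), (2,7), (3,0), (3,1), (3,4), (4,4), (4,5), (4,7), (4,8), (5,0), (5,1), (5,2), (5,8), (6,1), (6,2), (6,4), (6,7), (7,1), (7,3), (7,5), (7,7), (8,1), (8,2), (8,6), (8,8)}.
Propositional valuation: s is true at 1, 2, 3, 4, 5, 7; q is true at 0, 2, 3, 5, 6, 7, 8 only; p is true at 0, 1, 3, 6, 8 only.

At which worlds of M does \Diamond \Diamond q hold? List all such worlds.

Recall that \Diamond ψ holds at a world iff ψ holds at some accessible world.
Let φ = \Diamond \Diamond q. Evaluate φ at each world:
  0 (successors {3, 6, 7, 8}): φ is true.
  1 (successors {8}): φ is true.
  2 (successors {4, 7}): φ is true.
  3 (successors {0, 1, 4}): φ is true.
  4 (successors {4, 5, 7, 8}): φ is true.
  5 (successors {0, 1, 2, 8}): φ is true.
  6 (successors {1, 2, 4, 7}): φ is true.
  7 (successors {1, 3, 5, 7}): φ is true.
  8 (successors {1, 2, 6, 8}): φ is true.
For instance, at 2:
  At 2: \Diamond \Diamond q requires \Diamond q at some successor in {4, 7}.
    \Diamond q holds at 4, so \Diamond \Diamond q is true at 2.
      At 4: \Diamond q requires q at some successor in {4, 5, 7, 8}.
        q holds at 5, so \Diamond q is true at 4.
Satisfying worlds: {0, 1, 2, 3, 4, 5, 6, 7, 8}

0, 1, 2, 3, 4, 5, 6, 7, 8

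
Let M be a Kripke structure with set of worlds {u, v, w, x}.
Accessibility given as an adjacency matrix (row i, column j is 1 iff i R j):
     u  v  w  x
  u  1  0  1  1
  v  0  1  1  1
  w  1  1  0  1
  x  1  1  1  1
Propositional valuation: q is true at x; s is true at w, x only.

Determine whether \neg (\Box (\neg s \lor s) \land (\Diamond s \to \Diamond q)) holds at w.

At w: \Box (\neg s \lor s) \land (\Diamond s \to \Diamond q) is true, so \neg (\Box (\neg s \lor s) \land (\Diamond s \to \Diamond q)) is false.
  At w: \Box (\neg s \lor s) is true, \Diamond s \to \Diamond q is true, so \Box (\neg s \lor s) \land (\Diamond s \to \Diamond q) is true.
    At w: \Box (\neg s \lor s) requires \neg s \lor s at every successor {u, v, x}.
      At u: \neg s \lor s is true.
      At v: \neg s \lor s is true.
      At x: \neg s \lor s is true.
    So \Box (\neg s \lor s) is true at w.
    At w: \Diamond s is true, \Diamond q is true, so \Diamond s \to \Diamond q is true.
      At w: \Diamond s requires s at some successor in {u, v, x}.
        s holds at x, so \Diamond s is true at w.
      At w: \Diamond q requires q at some successor in {u, v, x}.
        q holds at x, so \Diamond q is true at w.

No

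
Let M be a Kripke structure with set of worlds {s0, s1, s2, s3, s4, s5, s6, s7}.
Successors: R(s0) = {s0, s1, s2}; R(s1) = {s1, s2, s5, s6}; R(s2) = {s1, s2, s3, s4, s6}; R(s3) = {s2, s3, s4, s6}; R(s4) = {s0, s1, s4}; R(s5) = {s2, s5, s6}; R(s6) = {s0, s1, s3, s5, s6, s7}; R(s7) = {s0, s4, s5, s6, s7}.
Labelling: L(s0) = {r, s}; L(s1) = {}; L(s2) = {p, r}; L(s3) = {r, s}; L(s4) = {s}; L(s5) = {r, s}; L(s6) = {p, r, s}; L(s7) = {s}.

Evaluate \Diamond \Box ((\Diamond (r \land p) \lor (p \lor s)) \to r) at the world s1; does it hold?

At s1: \Diamond \Box ((\Diamond (r \land p) \lor (p \lor s)) \to r) requires \Box ((\Diamond (r \land p) \lor (p \lor s)) \to r) at some successor in {s1, s2, s5, s6}.
  \Box ((\Diamond (r \land p) \lor (p \lor s)) \to r) holds at s5, so \Diamond \Box ((\Diamond (r \land p) \lor (p \lor s)) \to r) is true at s1.
    At s5: \Box ((\Diamond (r \land p) \lor (p \lor s)) \to r) requires (\Diamond (r \land p) \lor (p \lor s)) \to r at every successor {s2, s5, s6}.
      At s2: (\Diamond (r \land p) \lor (p \lor s)) \to r is true.
      At s5: (\Diamond (r \land p) \lor (p \lor s)) \to r is true.
      At s6: (\Diamond (r \land p) \lor (p \lor s)) \to r is true.
    So \Box ((\Diamond (r \land p) \lor (p \lor s)) \to r) is true at s5.

Yes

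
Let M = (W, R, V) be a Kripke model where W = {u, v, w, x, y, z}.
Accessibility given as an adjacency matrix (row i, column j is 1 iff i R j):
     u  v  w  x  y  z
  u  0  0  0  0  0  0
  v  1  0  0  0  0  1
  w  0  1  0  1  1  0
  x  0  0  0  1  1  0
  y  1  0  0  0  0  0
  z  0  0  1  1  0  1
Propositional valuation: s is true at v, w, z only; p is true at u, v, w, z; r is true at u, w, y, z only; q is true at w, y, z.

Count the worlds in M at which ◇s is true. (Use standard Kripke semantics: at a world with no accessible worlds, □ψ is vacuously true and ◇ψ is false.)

3

Let φ = ◇s. Evaluate φ at each world:
  u (successors ∅): φ is false.
  v (successors {u, z}): φ is true.
  w (successors {v, x, y}): φ is true.
  x (successors {x, y}): φ is false.
  y (successors {u}): φ is false.
  z (successors {w, x, z}): φ is true.
For instance, at w:
  At w: ◇s requires s at some successor in {v, x, y}.
    s holds at v, so ◇s is true at w.
Satisfying worlds: {v, w, z}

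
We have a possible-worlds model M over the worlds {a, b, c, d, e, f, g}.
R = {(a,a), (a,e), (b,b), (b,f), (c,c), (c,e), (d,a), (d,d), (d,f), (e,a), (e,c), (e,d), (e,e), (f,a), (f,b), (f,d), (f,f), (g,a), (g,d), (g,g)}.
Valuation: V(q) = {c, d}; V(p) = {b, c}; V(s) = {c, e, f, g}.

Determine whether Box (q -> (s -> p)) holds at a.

Recall that Box ψ holds at a world iff ψ holds at every accessible world, and Dia ψ holds iff ψ holds at some accessible world.
At a: Box (q -> (s -> p)) requires q -> (s -> p) at every successor {a, e}.
  At a: q -> (s -> p) is true.
  At e: q -> (s -> p) is true.
So Box (q -> (s -> p)) is true at a.

Yes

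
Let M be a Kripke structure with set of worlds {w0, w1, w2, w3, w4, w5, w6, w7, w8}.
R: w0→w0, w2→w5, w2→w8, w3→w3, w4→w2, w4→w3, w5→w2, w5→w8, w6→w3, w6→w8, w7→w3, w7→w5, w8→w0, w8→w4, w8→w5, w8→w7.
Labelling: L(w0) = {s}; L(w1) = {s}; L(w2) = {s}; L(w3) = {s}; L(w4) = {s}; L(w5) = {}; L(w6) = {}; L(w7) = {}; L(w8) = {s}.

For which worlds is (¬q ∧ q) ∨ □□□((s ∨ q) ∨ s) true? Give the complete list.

w0, w1, w3

Recall that □ψ holds at a world iff ψ holds at every accessible world, and ◇ψ holds iff ψ holds at some accessible world.
Let φ = (¬q ∧ q) ∨ □□□((s ∨ q) ∨ s). Evaluate φ at each world:
  w0 (successors {w0}): φ is true.
  w1 (successors ∅): φ is true.
  w2 (successors {w5, w8}): φ is false.
  w3 (successors {w3}): φ is true.
  w4 (successors {w2, w3}): φ is false.
  w5 (successors {w2, w8}): φ is false.
  w6 (successors {w3, w8}): φ is false.
  w7 (successors {w3, w5}): φ is false.
  w8 (successors {w0, w4, w5, w7}): φ is false.
For instance, at w2:
  At w2: ¬q ∧ q is false, □□□((s ∨ q) ∨ s) is false, so (¬q ∧ q) ∨ □□□((s ∨ q) ∨ s) is false.
    At w2: □□□((s ∨ q) ∨ s) requires □□((s ∨ q) ∨ s) at every successor {w5, w8}.
      □□((s ∨ q) ∨ s) fails at w5, so □□□((s ∨ q) ∨ s) is false at w2.
Satisfying worlds: {w0, w1, w3}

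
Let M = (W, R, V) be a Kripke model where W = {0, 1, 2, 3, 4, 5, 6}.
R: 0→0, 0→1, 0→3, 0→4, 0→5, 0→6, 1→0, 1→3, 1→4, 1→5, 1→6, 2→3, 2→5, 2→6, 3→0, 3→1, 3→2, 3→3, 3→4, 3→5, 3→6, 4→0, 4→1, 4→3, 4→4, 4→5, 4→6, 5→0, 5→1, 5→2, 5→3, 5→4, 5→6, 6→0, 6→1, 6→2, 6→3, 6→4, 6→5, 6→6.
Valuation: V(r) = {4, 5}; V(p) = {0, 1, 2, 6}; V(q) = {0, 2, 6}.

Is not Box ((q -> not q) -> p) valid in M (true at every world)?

Let φ = not Box ((q -> not q) -> p). Evaluate φ at each world:
  0 (successors {0, 1, 3, 4, 5, 6}): φ is true.
  1 (successors {0, 3, 4, 5, 6}): φ is true.
  2 (successors {3, 5, 6}): φ is true.
  3 (successors {0, 1, 2, 3, 4, 5, 6}): φ is true.
  4 (successors {0, 1, 3, 4, 5, 6}): φ is true.
  5 (successors {0, 1, 2, 3, 4, 6}): φ is true.
  6 (successors {0, 1, 2, 3, 4, 5, 6}): φ is true.
For instance, at 1:
  At 1: Box ((q -> not q) -> p) is false, so not Box ((q -> not q) -> p) is true.
    At 1: Box ((q -> not q) -> p) requires (q -> not q) -> p at every successor {0, 3, 4, 5, 6}.
      (q -> not q) -> p fails at 3, so Box ((q -> not q) -> p) is false at 1.

Yes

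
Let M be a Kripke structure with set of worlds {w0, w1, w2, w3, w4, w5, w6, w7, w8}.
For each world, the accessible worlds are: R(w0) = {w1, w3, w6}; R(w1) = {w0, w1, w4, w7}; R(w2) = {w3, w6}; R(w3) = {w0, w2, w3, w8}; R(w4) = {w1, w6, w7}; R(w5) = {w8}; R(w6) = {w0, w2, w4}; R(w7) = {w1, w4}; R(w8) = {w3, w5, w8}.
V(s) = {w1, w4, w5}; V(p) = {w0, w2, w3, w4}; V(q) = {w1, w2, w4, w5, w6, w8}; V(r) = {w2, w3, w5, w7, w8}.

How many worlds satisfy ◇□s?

2

Let φ = ◇□s. Evaluate φ at each world:
  w0 (successors {w1, w3, w6}): φ is false.
  w1 (successors {w0, w1, w4, w7}): φ is true.
  w2 (successors {w3, w6}): φ is false.
  w3 (successors {w0, w2, w3, w8}): φ is false.
  w4 (successors {w1, w6, w7}): φ is true.
  w5 (successors {w8}): φ is false.
  w6 (successors {w0, w2, w4}): φ is false.
  w7 (successors {w1, w4}): φ is false.
  w8 (successors {w3, w5, w8}): φ is false.
For instance, at w7:
  At w7: ◇□s requires □s at some successor in {w1, w4}.
    At w1: □s is false.
    At w4: □s is false.
  So ◇□s is false at w7.
Satisfying worlds: {w1, w4}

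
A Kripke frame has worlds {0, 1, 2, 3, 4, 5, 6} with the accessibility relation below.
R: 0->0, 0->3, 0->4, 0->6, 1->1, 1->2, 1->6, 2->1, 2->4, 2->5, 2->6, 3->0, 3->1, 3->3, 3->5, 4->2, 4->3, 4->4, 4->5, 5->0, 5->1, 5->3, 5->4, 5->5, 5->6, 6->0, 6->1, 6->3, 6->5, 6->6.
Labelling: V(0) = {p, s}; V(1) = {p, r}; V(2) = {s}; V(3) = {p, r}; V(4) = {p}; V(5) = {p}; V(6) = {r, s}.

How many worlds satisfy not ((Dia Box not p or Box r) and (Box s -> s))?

7

Let φ = not ((Dia Box not p or Box r) and (Box s -> s)). Evaluate φ at each world:
  0 (successors {0, 3, 4, 6}): φ is true.
  1 (successors {1, 2, 6}): φ is true.
  2 (successors {1, 4, 5, 6}): φ is true.
  3 (successors {0, 1, 3, 5}): φ is true.
  4 (successors {2, 3, 4, 5}): φ is true.
  5 (successors {0, 1, 3, 4, 5, 6}): φ is true.
  6 (successors {0, 1, 3, 5, 6}): φ is true.
For instance, at 1:
  At 1: (Dia Box not p or Box r) and (Box s -> s) is false, so not ((Dia Box not p or Box r) and (Box s -> s)) is true.
    At 1: Dia Box not p or Box r is false, Box s -> s is true, so (Dia Box not p or Box r) and (Box s -> s) is false.
      At 1: Dia Box not p is false, Box r is false, so Dia Box not p or Box r is false.
      At 1: Box s is false, s is false, so Box s -> s is true.
Satisfying worlds: {0, 1, 2, 3, 4, 5, 6}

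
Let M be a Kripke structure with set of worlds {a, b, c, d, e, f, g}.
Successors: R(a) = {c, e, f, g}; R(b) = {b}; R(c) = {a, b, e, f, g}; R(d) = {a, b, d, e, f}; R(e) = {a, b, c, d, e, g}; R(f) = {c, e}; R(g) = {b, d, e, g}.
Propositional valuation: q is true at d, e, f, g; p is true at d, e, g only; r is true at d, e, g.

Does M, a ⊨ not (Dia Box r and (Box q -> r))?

Yes

At a: Dia Box r and (Box q -> r) is false, so not (Dia Box r and (Box q -> r)) is true.
  At a: Dia Box r is false, Box q -> r is true, so Dia Box r and (Box q -> r) is false.
    At a: Dia Box r requires Box r at some successor in {c, e, f, g}.
      At c: Box r is false.
      At e: Box r is false.
      At f: Box r is false.
      At g: Box r is false.
    So Dia Box r is false at a.
    At a: Box q is false, r is false, so Box q -> r is true.
      At a: Box q requires q at every successor {c, e, f, g}.
        q fails at c, so Box q is false at a.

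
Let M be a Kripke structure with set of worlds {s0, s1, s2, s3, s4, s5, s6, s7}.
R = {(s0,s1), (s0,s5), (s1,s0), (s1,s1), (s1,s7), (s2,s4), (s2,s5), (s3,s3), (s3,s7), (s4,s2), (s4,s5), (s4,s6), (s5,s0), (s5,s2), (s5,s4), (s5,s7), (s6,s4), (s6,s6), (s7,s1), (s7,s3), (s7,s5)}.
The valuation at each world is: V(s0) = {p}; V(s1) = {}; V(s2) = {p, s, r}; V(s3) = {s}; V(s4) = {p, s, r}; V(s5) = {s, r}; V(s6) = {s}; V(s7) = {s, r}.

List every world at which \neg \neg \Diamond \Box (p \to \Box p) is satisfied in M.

Let φ = \neg \neg \Diamond \Box (p \to \Box p). Evaluate φ at each world:
  s0 (successors {s1, s5}): φ is false.
  s1 (successors {s0, s1, s7}): φ is true.
  s2 (successors {s4, s5}): φ is false.
  s3 (successors {s3, s7}): φ is true.
  s4 (successors {s2, s5, s6}): φ is false.
  s5 (successors {s0, s2, s4, s7}): φ is true.
  s6 (successors {s4, s6}): φ is false.
  s7 (successors {s1, s3, s5}): φ is true.
For instance, at s2:
  At s2: \neg \Diamond \Box (p \to \Box p) is true, so \neg \neg \Diamond \Box (p \to \Box p) is false.
    At s2: \Diamond \Box (p \to \Box p) is false, so \neg \Diamond \Box (p \to \Box p) is true.
      At s2: \Diamond \Box (p \to \Box p) requires \Box (p \to \Box p) at some successor in {s4, s5}.
        At s4: \Box (p \to \Box p) is false.
        At s5: \Box (p \to \Box p) is false.
      So \Diamond \Box (p \to \Box p) is false at s2.
Satisfying worlds: {s1, s3, s5, s7}

s1, s3, s5, s7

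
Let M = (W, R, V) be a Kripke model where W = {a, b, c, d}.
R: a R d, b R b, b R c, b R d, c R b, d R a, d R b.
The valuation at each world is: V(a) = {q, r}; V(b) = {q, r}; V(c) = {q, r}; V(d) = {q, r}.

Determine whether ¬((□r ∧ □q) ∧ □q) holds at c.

No

Recall that □ψ holds at a world iff ψ holds at every accessible world, and ◇ψ holds iff ψ holds at some accessible world.
At c: (□r ∧ □q) ∧ □q is true, so ¬((□r ∧ □q) ∧ □q) is false.
  At c: □r ∧ □q is true, □q is true, so (□r ∧ □q) ∧ □q is true.
    At c: □r is true, □q is true, so □r ∧ □q is true.
      At c: □r requires r at every successor {b}.
        At b: r is true.
      So □r is true at c.
      At c: □q requires q at every successor {b}.
        At b: q is true.
      So □q is true at c.
    At c: □q requires q at every successor {b}.
      At b: q is true.
    So □q is true at c.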